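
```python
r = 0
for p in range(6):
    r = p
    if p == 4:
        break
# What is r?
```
Trace:
  r=0
  r=0, p=0
  r=1, p=1
  r=2, p=2
  r=3, p=3
  r=4, p=4

Final answer: 4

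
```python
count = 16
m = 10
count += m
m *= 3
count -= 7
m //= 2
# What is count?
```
Trace:
  count=16
  count=16, m=10
  count=26, m=10
  count=26, m=30
  count=19, m=30
  count=19, m=15

Final answer: 19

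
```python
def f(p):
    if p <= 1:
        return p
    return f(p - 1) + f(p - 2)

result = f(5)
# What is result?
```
Call trace (a repeated sub-call is expanded the first time; later identical calls just restate its return value):
f(p=5)
  f(p=4)
    f(p=3)
      f(p=2)
        f(p=1)
        -> return 1
        f(p=0)
        -> return 0
      -> return 1
      f(p=1)
      -> return 1
    -> return 2
    f(p=2) -> return 1  (same call as traced above)
  -> return 3
  f(p=3) -> return 2  (same call as traced above)
-> return 5

Final answer: 5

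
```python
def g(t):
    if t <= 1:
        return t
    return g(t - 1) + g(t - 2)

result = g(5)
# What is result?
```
Call trace (a repeated sub-call is expanded the first time; later identical calls just restate its return value):
g(t=5)
  g(t=4)
    g(t=3)
      g(t=2)
        g(t=1)
        -> return 1
        g(t=0)
        -> return 0
      -> return 1
      g(t=1)
      -> return 1
    -> return 2
    g(t=2) -> return 1  (same call as traced above)
  -> return 3
  g(t=3) -> return 2  (same call as traced above)
-> return 5

Final answer: 5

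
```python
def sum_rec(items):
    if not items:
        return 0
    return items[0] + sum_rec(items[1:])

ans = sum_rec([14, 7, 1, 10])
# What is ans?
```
Call trace:
sum_rec(items=[14, 7, 1, 10])
  sum_rec(items=[7, 1, 10])
    sum_rec(items=[1, 10])
      sum_rec(items=[10])
        sum_rec(items=[])
        -> return 0
      -> return 10
    -> return 11
  -> return 18
-> return 32

Final answer: 32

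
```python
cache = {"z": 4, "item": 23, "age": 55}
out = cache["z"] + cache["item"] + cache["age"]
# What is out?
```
Trace:
  cache={'z': 4, 'item': 23, 'age': 55}
  cache={'z': 4, 'item': 23, 'age': 55}, out=82

Final answer: 82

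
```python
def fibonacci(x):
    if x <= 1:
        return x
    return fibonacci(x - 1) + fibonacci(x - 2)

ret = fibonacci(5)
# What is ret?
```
Call trace (a repeated sub-call is expanded the first time; later identical calls just restate its return value):
fibonacci(x=5)
  fibonacci(x=4)
    fibonacci(x=3)
      fibonacci(x=2)
        fibonacci(x=1)
        -> return 1
        fibonacci(x=0)
        -> return 0
      -> return 1
      fibonacci(x=1)
      -> return 1
    -> return 2
    fibonacci(x=2) -> return 1  (same call as traced above)
  -> return 3
  fibonacci(x=3) -> return 2  (same call as traced above)
-> return 5

Final answer: 5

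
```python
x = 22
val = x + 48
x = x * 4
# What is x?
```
Trace:
  x=22
  x=22, val=70
  x=88, val=70

Final answer: 88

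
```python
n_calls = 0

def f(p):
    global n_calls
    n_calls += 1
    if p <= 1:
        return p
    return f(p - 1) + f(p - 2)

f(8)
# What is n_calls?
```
Call trace (a repeated sub-call is expanded the first time; later identical calls just restate its return value):
f(p=8)
  f(p=7)
    f(p=6)
      f(p=5)
        f(p=4)
          f(p=3)
            f(p=2)
              f(p=1)
              -> return 1
              f(p=0)
              -> return 0
            -> return 1
            f(p=1)
            -> return 1
          -> return 2
          f(p=2) -> return 1  (same call as traced above)
        -> return 3
        f(p=3) -> return 2  (same call as traced above)
      -> return 5
      f(p=4) -> return 3  (same call as traced above)
    -> return 8
    f(p=5) -> return 5  (same call as traced above)
  -> return 13
  f(p=6) -> return 8  (same call as traced above)
-> return 21

n_calls is incremented once per call, so count the calls in each subtree. Let C(p) = number of calls made by f(p).
C(0) = C(1) = 1 (base case, no recursion); C(p) = 1 + C(p - 1) + C(p - 2) otherwise.
C(2) = 1 + C(1) + C(0) = 1 + 1 + 1 = 3
C(3) = 1 + C(2) + C(1) = 1 + 3 + 1 = 5
C(4) = 1 + C(3) + C(2) = 1 + 5 + 3 = 9
C(5) = 1 + C(4) + C(3) = 1 + 9 + 5 = 15
C(6) = 1 + C(5) + C(4) = 1 + 15 + 9 = 25
C(7) = 1 + C(6) + C(5) = 1 + 25 + 15 = 41
C(8) = 1 + C(7) + C(6) = 1 + 41 + 25 = 67
n_calls = C(8) = 67

Final answer: 67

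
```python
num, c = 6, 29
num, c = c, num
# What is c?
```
Trace:
  num=6, c=29
  num=29, c=6

Final answer: 6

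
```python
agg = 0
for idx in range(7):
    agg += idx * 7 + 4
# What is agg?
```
Trace:
  agg=0
  agg=4, idx=0
  agg=15, idx=1
  agg=33, idx=2
  agg=58, idx=3
  agg=90, idx=4
  agg=129, idx=5
  agg=175, idx=6

Final answer: 175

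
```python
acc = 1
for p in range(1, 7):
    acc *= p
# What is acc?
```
Trace:
  acc=1
  acc=1, p=1
  acc=2, p=2
  acc=6, p=3
  acc=24, p=4
  acc=120, p=5
  acc=720, p=6

Final answer: 720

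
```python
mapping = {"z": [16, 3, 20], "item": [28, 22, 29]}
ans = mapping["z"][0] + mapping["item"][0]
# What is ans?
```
Trace:
  mapping={'z': [16, 3, 20], 'item': [28, 22, 29]}
  mapping={'z': [16, 3, 20], 'item': [28, 22, 29]}, ans=44

Final answer: 44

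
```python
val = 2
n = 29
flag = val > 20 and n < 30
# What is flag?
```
Trace:
  val=2
  val=2, n=29
  val=2, n=29, flag=False

Final answer: False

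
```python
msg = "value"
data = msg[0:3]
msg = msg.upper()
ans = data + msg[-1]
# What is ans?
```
Trace:
  msg='value'
  msg='value', data='val'
  msg='VALUE', data='val'
  msg='VALUE', data='val', ans='valE'

Final answer: 'valE'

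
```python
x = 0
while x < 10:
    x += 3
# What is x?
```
Trace:
  x=0
  x=3
  x=6
  x=9
  x=12

Final answer: 12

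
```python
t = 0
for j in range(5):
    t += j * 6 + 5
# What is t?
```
Trace:
  t=0
  t=5, j=0
  t=16, j=1
  t=33, j=2
  t=56, j=3
  t=85, j=4

Final answer: 85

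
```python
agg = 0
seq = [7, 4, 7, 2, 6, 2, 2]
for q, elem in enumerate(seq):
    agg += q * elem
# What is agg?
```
Trace:
  agg=0
  agg=0, q=0, elem=7
  agg=4, q=1, elem=4
  agg=18, q=2, elem=7
  agg=24, q=3, elem=2
  agg=48, q=4, elem=6
  agg=58, q=5, elem=2
  agg=70, q=6, elem=2

Final answer: 70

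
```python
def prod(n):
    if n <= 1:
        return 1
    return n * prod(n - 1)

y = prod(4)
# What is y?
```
Call trace:
prod(n=4)
  prod(n=3)
    prod(n=2)
      prod(n=1)
      -> return 1
    -> return 2
  -> return 6
-> return 24

Final answer: 24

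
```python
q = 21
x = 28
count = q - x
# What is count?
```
Trace:
  q=21
  q=21, x=28
  q=21, x=28, count=-7

Final answer: -7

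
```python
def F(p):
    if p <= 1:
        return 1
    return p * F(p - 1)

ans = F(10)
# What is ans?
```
Call trace:
F(p=10)
  F(p=9)
    F(p=8)
      F(p=7)
        F(p=6)
          F(p=5)
            F(p=4)
              F(p=3)
                F(p=2)
                  F(p=1)
                  -> return 1
                -> return 2
              -> return 6
            -> return 24
          -> return 120
        -> return 720
      -> return 5040
    -> return 40320
  -> return 362880
-> return 3628800

Final answer: 3628800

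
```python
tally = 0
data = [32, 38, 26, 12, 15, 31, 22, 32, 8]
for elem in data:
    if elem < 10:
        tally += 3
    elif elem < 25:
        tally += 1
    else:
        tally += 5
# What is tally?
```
Trace:
  tally=0
  tally=5, elem=32
  tally=10, elem=38
  tally=15, elem=26
  tally=16, elem=12
  tally=17, elem=15
  tally=22, elem=31
  tally=23, elem=22
  tally=28, elem=32
  tally=31, elem=8

Final answer: 31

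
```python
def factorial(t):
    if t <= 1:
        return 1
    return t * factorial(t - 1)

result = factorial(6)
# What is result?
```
Call trace:
factorial(t=6)
  factorial(t=5)
    factorial(t=4)
      factorial(t=3)
        factorial(t=2)
          factorial(t=1)
          -> return 1
        -> return 2
      -> return 6
    -> return 24
  -> return 120
-> return 720

Final answer: 720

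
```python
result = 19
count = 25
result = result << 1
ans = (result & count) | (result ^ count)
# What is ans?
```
Trace:
  result=19
  result=19, count=25
  result=38, count=25
  result=38, count=25, ans=63

Final answer: 63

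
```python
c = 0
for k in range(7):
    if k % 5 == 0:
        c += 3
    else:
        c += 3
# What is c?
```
Trace:
  c=0
  c=3, k=0
  c=6, k=1
  c=9, k=2
  c=12, k=3
  c=15, k=4
  c=18, k=5
  c=21, k=6

Final answer: 21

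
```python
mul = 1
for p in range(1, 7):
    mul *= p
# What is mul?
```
Trace:
  mul=1
  mul=1, p=1
  mul=2, p=2
  mul=6, p=3
  mul=24, p=4
  mul=120, p=5
  mul=720, p=6

Final answer: 720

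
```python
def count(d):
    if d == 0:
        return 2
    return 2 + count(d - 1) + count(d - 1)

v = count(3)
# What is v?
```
Call trace (a repeated sub-call is expanded the first time; later identical calls just restate its return value):
count(d=3)
  count(d=2)
    count(d=1)
      count(d=0)
      -> return 2
      count(d=0)
      -> return 2
    -> return 6
    count(d=1) -> return 6  (same call as traced above)
  -> return 14
  count(d=2) -> return 14  (same call as traced above)
-> return 30

Final answer: 30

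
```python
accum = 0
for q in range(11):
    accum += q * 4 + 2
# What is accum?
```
Trace:
  accum=0
  accum=2, q=0
  accum=8, q=1
  accum=18, q=2
  accum=32, q=3
  accum=50, q=4
  accum=72, q=5
  accum=98, q=6
  accum=128, q=7
  accum=162, q=8
  accum=200, q=9
  accum=242, q=10

Final answer: 242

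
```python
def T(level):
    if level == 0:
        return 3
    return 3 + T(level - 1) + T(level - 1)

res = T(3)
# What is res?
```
Call trace (a repeated sub-call is expanded the first time; later identical calls just restate its return value):
T(level=3)
  T(level=2)
    T(level=1)
      T(level=0)
      -> return 3
      T(level=0)
      -> return 3
    -> return 9
    T(level=1) -> return 9  (same call as traced above)
  -> return 21
  T(level=2) -> return 21  (same call as traced above)
-> return 45

Final answer: 45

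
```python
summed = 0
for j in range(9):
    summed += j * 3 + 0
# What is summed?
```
Trace:
  summed=0
  summed=0, j=0
  summed=3, j=1
  summed=9, j=2
  summed=18, j=3
  summed=30, j=4
  summed=45, j=5
  summed=63, j=6
  summed=84, j=7
  summed=108, j=8

Final answer: 108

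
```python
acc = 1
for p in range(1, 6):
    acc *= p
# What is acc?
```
Trace:
  acc=1
  acc=1, p=1
  acc=2, p=2
  acc=6, p=3
  acc=24, p=4
  acc=120, p=5

Final answer: 120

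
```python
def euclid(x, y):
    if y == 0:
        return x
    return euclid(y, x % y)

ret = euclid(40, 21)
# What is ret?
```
Call trace:
euclid(x=40, y=21)
  euclid(x=21, y=19)
    euclid(x=19, y=2)
      euclid(x=2, y=1)
        euclid(x=1, y=0)
        -> return 1
      -> return 1
    -> return 1
  -> return 1
-> return 1

Final answer: 1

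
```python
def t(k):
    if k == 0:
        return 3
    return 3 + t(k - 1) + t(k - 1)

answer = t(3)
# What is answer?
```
Call trace (a repeated sub-call is expanded the first time; later identical calls just restate its return value):
t(k=3)
  t(k=2)
    t(k=1)
      t(k=0)
      -> return 3
      t(k=0)
      -> return 3
    -> return 9
    t(k=1) -> return 9  (same call as traced above)
  -> return 21
  t(k=2) -> return 21  (same call as traced above)
-> return 45

Final answer: 45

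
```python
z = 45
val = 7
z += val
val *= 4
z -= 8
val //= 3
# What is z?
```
Trace:
  z=45
  z=45, val=7
  z=52, val=7
  z=52, val=28
  z=44, val=28
  z=44, val=9

Final answer: 44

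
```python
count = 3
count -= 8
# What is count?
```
Trace:
  count=3
  count=-5

Final answer: -5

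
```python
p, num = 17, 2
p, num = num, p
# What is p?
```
Trace:
  p=17, num=2
  p=2, num=17

Final answer: 2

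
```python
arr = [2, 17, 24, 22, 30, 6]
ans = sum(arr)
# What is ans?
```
Trace:
  arr=[2, 17, 24, 22, 30, 6]
  arr=[2, 17, 24, 22, 30, 6], ans=101

Final answer: 101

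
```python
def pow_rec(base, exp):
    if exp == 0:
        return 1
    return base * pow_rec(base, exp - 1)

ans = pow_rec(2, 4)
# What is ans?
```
Call trace:
pow_rec(base=2, exp=4)
  pow_rec(base=2, exp=3)
    pow_rec(base=2, exp=2)
      pow_rec(base=2, exp=1)
        pow_rec(base=2, exp=0)
        -> return 1
      -> return 2
    -> return 4
  -> return 8
-> return 16

Final answer: 16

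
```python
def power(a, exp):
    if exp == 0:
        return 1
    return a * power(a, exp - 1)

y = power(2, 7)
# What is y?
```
Call trace:
power(a=2, exp=7)
  power(a=2, exp=6)
    power(a=2, exp=5)
      power(a=2, exp=4)
        power(a=2, exp=3)
          power(a=2, exp=2)
            power(a=2, exp=1)
              power(a=2, exp=0)
              -> return 1
            -> return 2
          -> return 4
        -> return 8
      -> return 16
    -> return 32
  -> return 64
-> return 128

Final answer: 128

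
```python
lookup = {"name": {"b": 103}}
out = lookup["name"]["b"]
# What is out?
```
Trace:
  lookup={'name': {'b': 103}}
  lookup={'name': {'b': 103}}, out=103

Final answer: 103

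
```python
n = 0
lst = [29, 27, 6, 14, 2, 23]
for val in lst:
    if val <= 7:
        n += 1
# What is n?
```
Trace:
  n=0
  n=0, val=29
  n=0, val=27
  n=1, val=6
  n=1, val=14
  n=2, val=2
  n=2, val=23

Final answer: 2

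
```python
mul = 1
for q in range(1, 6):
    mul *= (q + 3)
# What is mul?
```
Trace:
  mul=1
  mul=4, q=1
  mul=20, q=2
  mul=120, q=3
  mul=840, q=4
  mul=6720, q=5

Final answer: 6720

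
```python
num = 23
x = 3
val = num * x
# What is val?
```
Trace:
  num=23
  num=23, x=3
  num=23, x=3, val=69

Final answer: 69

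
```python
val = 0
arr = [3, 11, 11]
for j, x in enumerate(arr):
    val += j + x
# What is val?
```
Trace:
  val=0
  val=3, j=0, x=3
  val=15, j=1, x=11
  val=28, j=2, x=11

Final answer: 28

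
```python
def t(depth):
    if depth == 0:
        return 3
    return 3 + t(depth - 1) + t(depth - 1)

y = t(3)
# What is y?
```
Call trace (a repeated sub-call is expanded the first time; later identical calls just restate its return value):
t(depth=3)
  t(depth=2)
    t(depth=1)
      t(depth=0)
      -> return 3
      t(depth=0)
      -> return 3
    -> return 9
    t(depth=1) -> return 9  (same call as traced above)
  -> return 21
  t(depth=2) -> return 21  (same call as traced above)
-> return 45

Final answer: 45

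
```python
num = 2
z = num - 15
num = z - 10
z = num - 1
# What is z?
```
Trace:
  num=2
  num=2, z=-13
  num=-23, z=-13
  num=-23, z=-24

Final answer: -24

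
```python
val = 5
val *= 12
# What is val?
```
Trace:
  val=5
  val=60

Final answer: 60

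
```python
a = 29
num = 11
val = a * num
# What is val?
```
Trace:
  a=29
  a=29, num=11
  a=29, num=11, val=319

Final answer: 319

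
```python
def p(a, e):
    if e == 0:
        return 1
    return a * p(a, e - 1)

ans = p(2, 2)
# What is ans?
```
Call trace:
p(a=2, e=2)
  p(a=2, e=1)
    p(a=2, e=0)
    -> return 1
  -> return 2
-> return 4

Final answer: 4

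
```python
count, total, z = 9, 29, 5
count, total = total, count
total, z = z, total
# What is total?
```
Trace:
  count=9, total=29, z=5
  count=29, total=9, z=5
  count=29, total=5, z=9

Final answer: 5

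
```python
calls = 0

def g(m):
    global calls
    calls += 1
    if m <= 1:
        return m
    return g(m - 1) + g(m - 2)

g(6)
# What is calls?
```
Call trace (a repeated sub-call is expanded the first time; later identical calls just restate its return value):
g(m=6)
  g(m=5)
    g(m=4)
      g(m=3)
        g(m=2)
          g(m=1)
          -> return 1
          g(m=0)
          -> return 0
        -> return 1
        g(m=1)
        -> return 1
      -> return 2
      g(m=2) -> return 1  (same call as traced above)
    -> return 3
    g(m=3) -> return 2  (same call as traced above)
  -> return 5
  g(m=4) -> return 3  (same call as traced above)
-> return 8

calls is incremented once per call, so count the calls in each subtree. Let C(m) = number of calls made by g(m).
C(0) = C(1) = 1 (base case, no recursion); C(m) = 1 + C(m - 1) + C(m - 2) otherwise.
C(2) = 1 + C(1) + C(0) = 1 + 1 + 1 = 3
C(3) = 1 + C(2) + C(1) = 1 + 3 + 1 = 5
C(4) = 1 + C(3) + C(2) = 1 + 5 + 3 = 9
C(5) = 1 + C(4) + C(3) = 1 + 9 + 5 = 15
C(6) = 1 + C(5) + C(4) = 1 + 15 + 9 = 25
calls = C(6) = 25

Final answer: 25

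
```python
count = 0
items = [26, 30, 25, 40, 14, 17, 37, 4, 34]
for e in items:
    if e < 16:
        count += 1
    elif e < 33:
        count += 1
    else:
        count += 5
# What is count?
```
Trace:
  count=0
  count=1, e=26
  count=2, e=30
  count=3, e=25
  count=8, e=40
  count=9, e=14
  count=10, e=17
  count=15, e=37
  count=16, e=4
  count=21, e=34

Final answer: 21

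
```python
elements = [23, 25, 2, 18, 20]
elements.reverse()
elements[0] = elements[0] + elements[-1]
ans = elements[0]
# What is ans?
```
Trace:
  elements=[23, 25, 2, 18, 20]
  elements=[20, 18, 2, 25, 23]
  elements=[43, 18, 2, 25, 23]
  elements=[43, 18, 2, 25, 23], ans=43

Final answer: 43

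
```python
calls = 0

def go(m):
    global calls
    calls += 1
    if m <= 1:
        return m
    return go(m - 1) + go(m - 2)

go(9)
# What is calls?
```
Call trace (a repeated sub-call is expanded the first time; later identical calls just restate its return value):
go(m=9)
  go(m=8)
    go(m=7)
      go(m=6)
        go(m=5)
          go(m=4)
            go(m=3)
              go(m=2)
                go(m=1)
                -> return 1
                go(m=0)
                -> return 0
              -> return 1
              go(m=1)
              -> return 1
            -> return 2
            go(m=2) -> return 1  (same call as traced above)
          -> return 3
          go(m=3) -> return 2  (same call as traced above)
        -> return 5
        go(m=4) -> return 3  (same call as traced above)
      -> return 8
      go(m=5) -> return 5  (same call as traced above)
    -> return 13
    go(m=6) -> return 8  (same call as traced above)
  -> return 21
  go(m=7) -> return 13  (same call as traced above)
-> return 34

calls is incremented once per call, so count the calls in each subtree. Let C(m) = number of calls made by go(m).
C(0) = C(1) = 1 (base case, no recursion); C(m) = 1 + C(m - 1) + C(m - 2) otherwise.
C(2) = 1 + C(1) + C(0) = 1 + 1 + 1 = 3
C(3) = 1 + C(2) + C(1) = 1 + 3 + 1 = 5
C(4) = 1 + C(3) + C(2) = 1 + 5 + 3 = 9
C(5) = 1 + C(4) + C(3) = 1 + 9 + 5 = 15
C(6) = 1 + C(5) + C(4) = 1 + 15 + 9 = 25
C(7) = 1 + C(6) + C(5) = 1 + 25 + 15 = 41
C(8) = 1 + C(7) + C(6) = 1 + 41 + 25 = 67
C(9) = 1 + C(8) + C(7) = 1 + 67 + 41 = 109
calls = C(9) = 109

Final answer: 109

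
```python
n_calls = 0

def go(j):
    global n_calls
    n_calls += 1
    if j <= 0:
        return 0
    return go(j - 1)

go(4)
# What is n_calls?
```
Call trace:
go(j=4)
  go(j=3)
    go(j=2)
      go(j=1)
        go(j=0)
        -> return 0
      -> return 0
    -> return 0
  -> return 0
-> return 0

n_calls is incremented once per call. go is entered once for each j = 4, 3, 2, 1, 0 (the j <= 0 call returns without recursing), i.e. 4 + 1 calls.
n_calls = 5

Final answer: 5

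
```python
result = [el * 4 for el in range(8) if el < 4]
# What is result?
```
Trace:
  el=0
  el=1
  el=2
  el=3
  el=4
  el=5
  el=6
  el=7
  result=[0, 4, 8, 12]

Final answer: [0, 4, 8, 12]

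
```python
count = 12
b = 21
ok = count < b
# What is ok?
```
Trace:
  count=12
  count=12, b=21
  count=12, b=21, ok=True

Final answer: True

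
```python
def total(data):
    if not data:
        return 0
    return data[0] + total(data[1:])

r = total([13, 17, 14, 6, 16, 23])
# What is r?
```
Call trace:
total(data=[13, 17, 14, 6, 16, 23])
  total(data=[17, 14, 6, 16, 23])
    total(data=[14, 6, 16, 23])
      total(data=[6, 16, 23])
        total(data=[16, 23])
          total(data=[23])
            total(data=[])
            -> return 0
          -> return 23
        -> return 39
      -> return 45
    -> return 59
  -> return 76
-> return 89

Final answer: 89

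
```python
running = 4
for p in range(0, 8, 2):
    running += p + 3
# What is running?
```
Trace:
  running=4
  running=7, p=0
  running=12, p=2
  running=19, p=4
  running=28, p=6

Final answer: 28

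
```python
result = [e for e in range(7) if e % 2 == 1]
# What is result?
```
Trace:
  e=0
  e=1
  e=2
  e=3
  e=4
  e=5
  e=6
  result=[1, 3, 5]

Final answer: [1, 3, 5]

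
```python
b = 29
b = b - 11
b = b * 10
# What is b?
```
Trace:
  b=29
  b=18
  b=180

Final answer: 180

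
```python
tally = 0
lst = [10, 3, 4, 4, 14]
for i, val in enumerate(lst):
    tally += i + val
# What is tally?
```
Trace:
  tally=0
  tally=10, i=0, val=10
  tally=14, i=1, val=3
  tally=20, i=2, val=4
  tally=27, i=3, val=4
  tally=45, i=4, val=14

Final answer: 45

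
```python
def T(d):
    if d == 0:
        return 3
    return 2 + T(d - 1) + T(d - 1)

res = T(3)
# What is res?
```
Call trace (a repeated sub-call is expanded the first time; later identical calls just restate its return value):
T(d=3)
  T(d=2)
    T(d=1)
      T(d=0)
      -> return 3
      T(d=0)
      -> return 3
    -> return 8
    T(d=1) -> return 8  (same call as traced above)
  -> return 18
  T(d=2) -> return 18  (same call as traced above)
-> return 38

Final answer: 38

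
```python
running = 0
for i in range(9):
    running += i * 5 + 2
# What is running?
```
Trace:
  running=0
  running=2, i=0
  running=9, i=1
  running=21, i=2
  running=38, i=3
  running=60, i=4
  running=87, i=5
  running=119, i=6
  running=156, i=7
  running=198, i=8

Final answer: 198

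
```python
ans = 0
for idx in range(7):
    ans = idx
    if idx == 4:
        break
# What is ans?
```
Trace:
  ans=0
  ans=0, idx=0
  ans=1, idx=1
  ans=2, idx=2
  ans=3, idx=3
  ans=4, idx=4

Final answer: 4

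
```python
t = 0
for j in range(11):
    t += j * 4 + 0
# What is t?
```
Trace:
  t=0
  t=0, j=0
  t=4, j=1
  t=12, j=2
  t=24, j=3
  t=40, j=4
  t=60, j=5
  t=84, j=6
  t=112, j=7
  t=144, j=8
  t=180, j=9
  t=220, j=10

Final answer: 220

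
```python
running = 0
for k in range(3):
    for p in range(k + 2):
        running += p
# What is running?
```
Trace:
  running=0
  running=0, k=0, p=0
  running=1, k=0, p=1
  running=1, k=1, p=0
  running=2, k=1, p=1
  running=4, k=1, p=2
  running=4, k=2, p=0
  running=5, k=2, p=1
  running=7, k=2, p=2
  running=10, k=2, p=3

Final answer: 10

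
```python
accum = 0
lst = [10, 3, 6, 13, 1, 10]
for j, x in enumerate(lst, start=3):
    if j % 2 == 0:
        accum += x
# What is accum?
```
Trace:
  accum=0
  accum=0, j=3, x=10
  accum=3, j=4, x=3
  accum=3, j=5, x=6
  accum=16, j=6, x=13
  accum=16, j=7, x=1
  accum=26, j=8, x=10

Final answer: 26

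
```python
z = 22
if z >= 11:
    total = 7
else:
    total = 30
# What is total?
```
Trace:
  z=22
  z=22, total=7

Final answer: 7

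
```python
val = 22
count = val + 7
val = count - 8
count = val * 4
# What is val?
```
Trace:
  val=22
  val=22, count=29
  val=21, count=29
  val=21, count=84

Final answer: 21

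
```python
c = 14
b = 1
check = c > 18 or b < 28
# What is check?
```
Trace:
  c=14
  c=14, b=1
  c=14, b=1, check=True

Final answer: True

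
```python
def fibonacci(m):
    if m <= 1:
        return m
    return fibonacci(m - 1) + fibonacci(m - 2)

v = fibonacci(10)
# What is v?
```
Call trace (a repeated sub-call is expanded the first time; later identical calls just restate its return value):
fibonacci(m=10)
  fibonacci(m=9)
    fibonacci(m=8)
      fibonacci(m=7)
        fibonacci(m=6)
          fibonacci(m=5)
            fibonacci(m=4)
              fibonacci(m=3)
                fibonacci(m=2)
                  fibonacci(m=1)
                  -> return 1
                  fibonacci(m=0)
                  -> return 0
                -> return 1
                fibonacci(m=1)
                -> return 1
              -> return 2
              fibonacci(m=2) -> return 1  (same call as traced above)
            -> return 3
            fibonacci(m=3) -> return 2  (same call as traced above)
          -> return 5
          fibonacci(m=4) -> return 3  (same call as traced above)
        -> return 8
        fibonacci(m=5) -> return 5  (same call as traced above)
      -> return 13
      fibonacci(m=6) -> return 8  (same call as traced above)
    -> return 21
    fibonacci(m=7) -> return 13  (same call as traced above)
  -> return 34
  fibonacci(m=8) -> return 21  (same call as traced above)
-> return 55

Final answer: 55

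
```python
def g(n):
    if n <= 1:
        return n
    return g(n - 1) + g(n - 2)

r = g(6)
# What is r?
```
Call trace (a repeated sub-call is expanded the first time; later identical calls just restate its return value):
g(n=6)
  g(n=5)
    g(n=4)
      g(n=3)
        g(n=2)
          g(n=1)
          -> return 1
          g(n=0)
          -> return 0
        -> return 1
        g(n=1)
        -> return 1
      -> return 2
      g(n=2) -> return 1  (same call as traced above)
    -> return 3
    g(n=3) -> return 2  (same call as traced above)
  -> return 5
  g(n=4) -> return 3  (same call as traced above)
-> return 8

Final answer: 8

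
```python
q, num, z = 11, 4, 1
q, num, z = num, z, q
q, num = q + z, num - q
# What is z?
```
Trace:
  q=11, num=4, z=1
  q=4, num=1, z=11
  q=15, num=-3, z=11

Final answer: 11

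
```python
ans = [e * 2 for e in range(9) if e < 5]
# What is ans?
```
Trace:
  e=0
  e=1
  e=2
  e=3
  e=4
  e=5
  e=6
  e=7
  e=8
  ans=[0, 2, 4, 6, 8]

Final answer: [0, 2, 4, 6, 8]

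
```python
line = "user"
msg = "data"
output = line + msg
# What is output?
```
Trace:
  line='user'
  line='user', msg='data'
  line='user', msg='data', output='userdata'

Final answer: 'userdata'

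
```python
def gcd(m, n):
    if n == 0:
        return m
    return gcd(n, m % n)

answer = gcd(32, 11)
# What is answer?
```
Call trace:
gcd(m=32, n=11)
  gcd(m=11, n=10)
    gcd(m=10, n=1)
      gcd(m=1, n=0)
      -> return 1
    -> return 1
  -> return 1
-> return 1

Final answer: 1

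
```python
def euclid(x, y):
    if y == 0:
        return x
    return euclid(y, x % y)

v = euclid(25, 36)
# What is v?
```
Call trace:
euclid(x=25, y=36)
  euclid(x=36, y=25)
    euclid(x=25, y=11)
      euclid(x=11, y=3)
        euclid(x=3, y=2)
          euclid(x=2, y=1)
            euclid(x=1, y=0)
            -> return 1
          -> return 1
        -> return 1
      -> return 1
    -> return 1
  -> return 1
-> return 1

Final answer: 1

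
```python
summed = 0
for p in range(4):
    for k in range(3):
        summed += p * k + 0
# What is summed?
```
Trace:
  summed=0
  summed=0, p=0, k=0
  summed=0, p=0, k=1
  summed=0, p=0, k=2
  summed=0, p=1, k=0
  summed=1, p=1, k=1
  summed=3, p=1, k=2
  summed=3, p=2, k=0
  summed=5, p=2, k=1
  summed=9, p=2, k=2
  summed=9, p=3, k=0
  summed=12, p=3, k=1
  summed=18, p=3, k=2

Final answer: 18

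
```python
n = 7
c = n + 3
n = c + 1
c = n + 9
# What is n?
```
Trace:
  n=7
  n=7, c=10
  n=11, c=10
  n=11, c=20

Final answer: 11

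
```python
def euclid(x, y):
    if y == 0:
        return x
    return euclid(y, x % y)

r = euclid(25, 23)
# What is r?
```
Call trace:
euclid(x=25, y=23)
  euclid(x=23, y=2)
    euclid(x=2, y=1)
      euclid(x=1, y=0)
      -> return 1
    -> return 1
  -> return 1
-> return 1

Final answer: 1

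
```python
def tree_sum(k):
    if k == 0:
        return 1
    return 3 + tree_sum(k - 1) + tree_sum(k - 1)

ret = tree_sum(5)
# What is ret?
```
Call trace (a repeated sub-call is expanded the first time; later identical calls just restate its return value):
tree_sum(k=5)
  tree_sum(k=4)
    tree_sum(k=3)
      tree_sum(k=2)
        tree_sum(k=1)
          tree_sum(k=0)
          -> return 1
          tree_sum(k=0)
          -> return 1
        -> return 5
        tree_sum(k=1) -> return 5  (same call as traced above)
      -> return 13
      tree_sum(k=2) -> return 13  (same call as traced above)
    -> return 29
    tree_sum(k=3) -> return 29  (same call as traced above)
  -> return 61
  tree_sum(k=4) -> return 61  (same call as traced above)
-> return 125

Final answer: 125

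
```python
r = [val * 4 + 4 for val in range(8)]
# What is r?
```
Trace:
  val=0
  val=1
  val=2
  val=3
  val=4
  val=5
  val=6
  val=7
  r=[4, 8, 12, 16, 20, 24, 28, 32]

Final answer: [4, 8, 12, 16, 20, 24, 28, 32]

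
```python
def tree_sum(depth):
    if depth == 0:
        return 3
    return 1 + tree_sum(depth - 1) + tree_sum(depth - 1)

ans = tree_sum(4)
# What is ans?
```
Call trace (a repeated sub-call is expanded the first time; later identical calls just restate its return value):
tree_sum(depth=4)
  tree_sum(depth=3)
    tree_sum(depth=2)
      tree_sum(depth=1)
        tree_sum(depth=0)
        -> return 3
        tree_sum(depth=0)
        -> return 3
      -> return 7
      tree_sum(depth=1) -> return 7  (same call as traced above)
    -> return 15
    tree_sum(depth=2) -> return 15  (same call as traced above)
  -> return 31
  tree_sum(depth=3) -> return 31  (same call as traced above)
-> return 63

Final answer: 63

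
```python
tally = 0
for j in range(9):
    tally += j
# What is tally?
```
Trace:
  tally=0
  tally=0, j=0
  tally=1, j=1
  tally=3, j=2
  tally=6, j=3
  tally=10, j=4
  tally=15, j=5
  tally=21, j=6
  tally=28, j=7
  tally=36, j=8

Final answer: 36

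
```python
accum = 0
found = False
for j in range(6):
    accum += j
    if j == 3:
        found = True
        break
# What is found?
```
Trace:
  accum=0
  accum=0, found=False
  accum=0, found=False, j=0
  accum=1, found=False, j=1
  accum=3, found=False, j=2
  accum=6, found=True, j=3

Final answer: True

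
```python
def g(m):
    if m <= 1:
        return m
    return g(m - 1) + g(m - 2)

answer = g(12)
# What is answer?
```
Call trace (a repeated sub-call is expanded the first time; later identical calls just restate its return value):
g(m=12)
  g(m=11)
    g(m=10)
      g(m=9)
        g(m=8)
          g(m=7)
            g(m=6)
              g(m=5)
                g(m=4)
                  g(m=3)
                    g(m=2)
                      g(m=1)
                      -> return 1
                      g(m=0)
                      -> return 0
                    -> return 1
                    g(m=1)
                    -> return 1
                  -> return 2
                  g(m=2) -> return 1  (same call as traced above)
                -> return 3
                g(m=3) -> return 2  (same call as traced above)
              -> return 5
              g(m=4) -> return 3  (same call as traced above)
            -> return 8
            g(m=5) -> return 5  (same call as traced above)
          -> return 13
          g(m=6) -> return 8  (same call as traced above)
        -> return 21
        g(m=7) -> return 13  (same call as traced above)
      -> return 34
      g(m=8) -> return 21  (same call as traced above)
    -> return 55
    g(m=9) -> return 34  (same call as traced above)
  -> return 89
  g(m=10) -> return 55  (same call as traced above)
-> return 144

Final answer: 144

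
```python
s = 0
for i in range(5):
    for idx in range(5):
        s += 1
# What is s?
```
Trace:
  s=0
  s=1, i=0, idx=0
  s=2, i=0, idx=1
  s=3, i=0, idx=2
  s=4, i=0, idx=3
  s=5, i=0, idx=4
  s=6, i=1, idx=0
  s=7, i=1, idx=1
  s=8, i=1, idx=2
  s=9, i=1, idx=3
  s=10, i=1, idx=4
  s=11, i=2, idx=0
  s=12, i=2, idx=1
  s=13, i=2, idx=2
  s=14, i=2, idx=3
  s=15, i=2, idx=4
  s=16, i=3, idx=0
  s=17, i=3, idx=1
  s=18, i=3, idx=2
  s=19, i=3, idx=3
  s=20, i=3, idx=4
  s=21, i=4, idx=0
  s=22, i=4, idx=1
  s=23, i=4, idx=2
  s=24, i=4, idx=3
  s=25, i=4, idx=4

Final answer: 25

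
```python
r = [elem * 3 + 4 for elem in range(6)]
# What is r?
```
Trace:
  elem=0
  elem=1
  elem=2
  elem=3
  elem=4
  elem=5
  r=[4, 7, 10, 13, 16, 19]

Final answer: [4, 7, 10, 13, 16, 19]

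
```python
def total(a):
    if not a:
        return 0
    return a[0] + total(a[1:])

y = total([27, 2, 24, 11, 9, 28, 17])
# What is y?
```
Call trace:
total(a=[27, 2, 24, 11, 9, 28, 17])
  total(a=[2, 24, 11, 9, 28, 17])
    total(a=[24, 11, 9, 28, 17])
      total(a=[11, 9, 28, 17])
        total(a=[9, 28, 17])
          total(a=[28, 17])
            total(a=[17])
              total(a=[])
              -> return 0
            -> return 17
          -> return 45
        -> return 54
      -> return 65
    -> return 89
  -> return 91
-> return 118

Final answer: 118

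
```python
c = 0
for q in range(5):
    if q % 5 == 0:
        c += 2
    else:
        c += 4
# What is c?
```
Trace:
  c=0
  c=2, q=0
  c=6, q=1
  c=10, q=2
  c=14, q=3
  c=18, q=4

Final answer: 18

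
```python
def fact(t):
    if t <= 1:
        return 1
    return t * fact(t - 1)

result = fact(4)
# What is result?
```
Call trace:
fact(t=4)
  fact(t=3)
    fact(t=2)
      fact(t=1)
      -> return 1
    -> return 2
  -> return 6
-> return 24

Final answer: 24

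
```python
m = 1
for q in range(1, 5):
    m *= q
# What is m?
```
Trace:
  m=1
  m=1, q=1
  m=2, q=2
  m=6, q=3
  m=24, q=4

Final answer: 24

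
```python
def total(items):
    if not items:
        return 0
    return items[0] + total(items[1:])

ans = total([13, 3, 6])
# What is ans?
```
Call trace:
total(items=[13, 3, 6])
  total(items=[3, 6])
    total(items=[6])
      total(items=[])
      -> return 0
    -> return 6
  -> return 9
-> return 22

Final answer: 22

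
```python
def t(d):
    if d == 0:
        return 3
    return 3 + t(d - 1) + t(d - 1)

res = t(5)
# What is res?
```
Call trace (a repeated sub-call is expanded the first time; later identical calls just restate its return value):
t(d=5)
  t(d=4)
    t(d=3)
      t(d=2)
        t(d=1)
          t(d=0)
          -> return 3
          t(d=0)
          -> return 3
        -> return 9
        t(d=1) -> return 9  (same call as traced above)
      -> return 21
      t(d=2) -> return 21  (same call as traced above)
    -> return 45
    t(d=3) -> return 45  (same call as traced above)
  -> return 93
  t(d=4) -> return 93  (same call as traced above)
-> return 189

Final answer: 189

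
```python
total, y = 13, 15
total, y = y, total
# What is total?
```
Trace:
  total=13, y=15
  total=15, y=13

Final answer: 15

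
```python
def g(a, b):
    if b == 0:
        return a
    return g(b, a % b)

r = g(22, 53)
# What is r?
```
Call trace:
g(a=22, b=53)
  g(a=53, b=22)
    g(a=22, b=9)
      g(a=9, b=4)
        g(a=4, b=1)
          g(a=1, b=0)
          -> return 1
        -> return 1
      -> return 1
    -> return 1
  -> return 1
-> return 1

Final answer: 1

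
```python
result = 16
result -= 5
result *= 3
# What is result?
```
Trace:
  result=16
  result=11
  result=33

Final answer: 33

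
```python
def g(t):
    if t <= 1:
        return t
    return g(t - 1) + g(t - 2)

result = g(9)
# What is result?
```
Call trace (a repeated sub-call is expanded the first time; later identical calls just restate its return value):
g(t=9)
  g(t=8)
    g(t=7)
      g(t=6)
        g(t=5)
          g(t=4)
            g(t=3)
              g(t=2)
                g(t=1)
                -> return 1
                g(t=0)
                -> return 0
              -> return 1
              g(t=1)
              -> return 1
            -> return 2
            g(t=2) -> return 1  (same call as traced above)
          -> return 3
          g(t=3) -> return 2  (same call as traced above)
        -> return 5
        g(t=4) -> return 3  (same call as traced above)
      -> return 8
      g(t=5) -> return 5  (same call as traced above)
    -> return 13
    g(t=6) -> return 8  (same call as traced above)
  -> return 21
  g(t=7) -> return 13  (same call as traced above)
-> return 34

Final answer: 34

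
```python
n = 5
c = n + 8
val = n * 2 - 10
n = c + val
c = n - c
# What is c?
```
Trace:
  n=5
  n=5, c=13
  n=5, c=13, val=0
  n=13, c=13, val=0
  n=13, c=0, val=0

Final answer: 0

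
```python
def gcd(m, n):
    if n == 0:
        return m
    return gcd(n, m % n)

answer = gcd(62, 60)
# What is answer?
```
Call trace:
gcd(m=62, n=60)
  gcd(m=60, n=2)
    gcd(m=2, n=0)
    -> return 2
  -> return 2
-> return 2

Final answer: 2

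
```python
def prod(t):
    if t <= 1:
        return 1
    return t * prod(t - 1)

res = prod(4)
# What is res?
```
Call trace:
prod(t=4)
  prod(t=3)
    prod(t=2)
      prod(t=1)
      -> return 1
    -> return 2
  -> return 6
-> return 24

Final answer: 24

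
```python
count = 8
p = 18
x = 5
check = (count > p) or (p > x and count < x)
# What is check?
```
Trace:
  count=8
  count=8, p=18
  count=8, p=18, x=5
  count=8, p=18, x=5, check=False

Final answer: False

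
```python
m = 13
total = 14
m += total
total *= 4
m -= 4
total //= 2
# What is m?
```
Trace:
  m=13
  m=13, total=14
  m=27, total=14
  m=27, total=56
  m=23, total=56
  m=23, total=28

Final answer: 23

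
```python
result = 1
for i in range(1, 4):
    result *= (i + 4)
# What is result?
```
Trace:
  result=1
  result=5, i=1
  result=30, i=2
  result=210, i=3

Final answer: 210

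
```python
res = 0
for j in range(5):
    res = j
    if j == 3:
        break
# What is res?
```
Trace:
  res=0
  res=0, j=0
  res=1, j=1
  res=2, j=2
  res=3, j=3

Final answer: 3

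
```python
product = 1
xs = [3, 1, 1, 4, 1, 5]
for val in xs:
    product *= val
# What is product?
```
Trace:
  product=1
  product=3, val=3
  product=3, val=1
  product=3, val=1
  product=12, val=4
  product=12, val=1
  product=60, val=5

Final answer: 60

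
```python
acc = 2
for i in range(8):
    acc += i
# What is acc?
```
Trace:
  acc=2
  acc=2, i=0
  acc=3, i=1
  acc=5, i=2
  acc=8, i=3
  acc=12, i=4
  acc=17, i=5
  acc=23, i=6
  acc=30, i=7

Final answer: 30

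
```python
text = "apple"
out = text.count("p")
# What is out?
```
Trace:
  text='apple'
  text='apple', out=2

Final answer: 2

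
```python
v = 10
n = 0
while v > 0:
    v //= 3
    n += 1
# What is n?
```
Trace:
  v=10
  v=10, n=0
  v=3, n=1
  v=1, n=2
  v=0, n=3

Final answer: 3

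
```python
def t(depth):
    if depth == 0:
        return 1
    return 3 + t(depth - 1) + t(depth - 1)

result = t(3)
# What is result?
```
Call trace (a repeated sub-call is expanded the first time; later identical calls just restate its return value):
t(depth=3)
  t(depth=2)
    t(depth=1)
      t(depth=0)
      -> return 1
      t(depth=0)
      -> return 1
    -> return 5
    t(depth=1) -> return 5  (same call as traced above)
  -> return 13
  t(depth=2) -> return 13  (same call as traced above)
-> return 29

Final answer: 29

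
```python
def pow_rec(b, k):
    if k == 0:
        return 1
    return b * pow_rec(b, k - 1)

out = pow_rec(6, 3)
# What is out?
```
Call trace:
pow_rec(b=6, k=3)
  pow_rec(b=6, k=2)
    pow_rec(b=6, k=1)
      pow_rec(b=6, k=0)
      -> return 1
    -> return 6
  -> return 36
-> return 216

Final answer: 216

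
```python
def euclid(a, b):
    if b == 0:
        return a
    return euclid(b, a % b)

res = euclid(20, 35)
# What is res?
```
Call trace:
euclid(a=20, b=35)
  euclid(a=35, b=20)
    euclid(a=20, b=15)
      euclid(a=15, b=5)
        euclid(a=5, b=0)
        -> return 5
      -> return 5
    -> return 5
  -> return 5
-> return 5

Final answer: 5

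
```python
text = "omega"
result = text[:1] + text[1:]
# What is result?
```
Trace:
  text='omega'
  text='omega', result='omega'

Final answer: 'omega'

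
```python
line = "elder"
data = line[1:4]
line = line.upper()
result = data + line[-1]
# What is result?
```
Trace:
  line='elder'
  line='elder', data='lde'
  line='ELDER', data='lde'
  line='ELDER', data='lde', result='ldeR'

Final answer: 'ldeR'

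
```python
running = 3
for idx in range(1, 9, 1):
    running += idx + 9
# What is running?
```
Trace:
  running=3
  running=13, idx=1
  running=24, idx=2
  running=36, idx=3
  running=49, idx=4
  running=63, idx=5
  running=78, idx=6
  running=94, idx=7
  running=111, idx=8

Final answer: 111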